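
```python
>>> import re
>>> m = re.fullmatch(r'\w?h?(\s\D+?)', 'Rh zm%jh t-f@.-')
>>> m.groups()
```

(' zm%jh t-f@.-',)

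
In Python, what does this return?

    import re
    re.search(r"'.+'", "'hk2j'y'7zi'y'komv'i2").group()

"'hk2j'y'7zi'y'komv'"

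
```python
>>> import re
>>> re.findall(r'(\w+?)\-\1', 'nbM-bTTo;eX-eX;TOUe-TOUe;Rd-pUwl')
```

`\1` is not a pattern — it's the concrete string captured by group 1, re-applied verbatim.
Scanning left to right: at [9:14] match 'eX-eX', group 1 = 'eX'; at [15:24] match 'TOUe-TOUe', group 1 = 'TOUe'.
`findall` collects group 1 from each match (2 total).

['eX', 'TOUe']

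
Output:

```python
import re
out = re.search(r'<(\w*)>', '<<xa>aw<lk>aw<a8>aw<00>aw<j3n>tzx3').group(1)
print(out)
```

xa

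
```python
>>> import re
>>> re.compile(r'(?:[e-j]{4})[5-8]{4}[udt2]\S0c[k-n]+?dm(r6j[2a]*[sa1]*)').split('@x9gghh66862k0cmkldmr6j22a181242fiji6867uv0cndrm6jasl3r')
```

['@x9', 'r6j22a1', '81242fiji6867uv0cndrm6jasl3r']

Pattern: exactly 4 of a character in [e-j] (non-capturing group); then exactly 4 of a character in [5-8], then one of [udt2], then a non-whitespace character; then the literal '0c', then one or more of a character in [k-n] (lazy), then the literal 'dm'; then the literal 'r6j', then zero or more of one of [2a], then zero or more of one of [sa1] (captured).
Matches to split on: at [3:27] → 'gghh66862k0cmkldmr6j22a1'.
The group in the pattern means `split` returns the separators' captures alongside the pieces.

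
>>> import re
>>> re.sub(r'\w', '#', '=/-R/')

This matches a word character.
`sub` substitutes '#' at each match site.

'=/-#/'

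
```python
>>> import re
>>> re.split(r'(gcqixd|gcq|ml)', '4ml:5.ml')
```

['4', 'ml', ':5.', 'ml', '']

`re.split` interleaves the captured-group text with the surrounding fragments.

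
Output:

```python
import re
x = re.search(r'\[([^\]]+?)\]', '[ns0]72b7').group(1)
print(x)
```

`re.search` scans for the first position where the pattern succeeds.
The match spans [0:5] → '[ns0]'.
Captured: group 1 = 'ns0'.

ns0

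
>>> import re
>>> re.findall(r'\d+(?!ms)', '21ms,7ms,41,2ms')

['2', '41']

`(?!…)`/`(?<!…)` only lets a position through if the neighbouring text does NOT match; no characters are consumed.
No capturing groups, so `findall` returns the 2 full match strings.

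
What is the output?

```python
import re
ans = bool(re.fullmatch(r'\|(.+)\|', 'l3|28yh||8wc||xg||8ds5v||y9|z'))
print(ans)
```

`re.fullmatch` requires the pattern to consume the entire string.
Here the pattern can't cover the whole string, so the call returns None, and `bool(None)` is False.

False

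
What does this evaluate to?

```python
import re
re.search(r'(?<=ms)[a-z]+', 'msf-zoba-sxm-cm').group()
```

'f'

The positive lookaround only admits positions where the adjacent text matches; those characters stay outside the span.
`search` walks the string left to right and returns the first match it finds.
The match spans [2:3] → 'f'.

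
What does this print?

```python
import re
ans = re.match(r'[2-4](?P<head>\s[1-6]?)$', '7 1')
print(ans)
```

This matches a character in [2-4]; then whitespace, then optionally a character in [1-6] (captured as 'head'); then anchored at the end.
`re.match` won't scan ahead — the pattern has to work from the very first character.
Here position 0 doesn't satisfy it, so the call returns None.

None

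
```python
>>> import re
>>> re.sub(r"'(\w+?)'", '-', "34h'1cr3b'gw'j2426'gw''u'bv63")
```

"34h-gw-gw'-bv63"

`sub` substitutes '-' at each match site.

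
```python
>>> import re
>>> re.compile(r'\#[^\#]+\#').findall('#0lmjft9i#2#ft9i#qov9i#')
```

['#0lmjft9i#', '#ft9i#']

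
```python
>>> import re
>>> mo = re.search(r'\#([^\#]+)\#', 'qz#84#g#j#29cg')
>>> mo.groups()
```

('84',)

`search` walks the string left to right and returns the first match it finds.
The match spans [2:6] → '#84#'.
Captured: group 1 = '84'.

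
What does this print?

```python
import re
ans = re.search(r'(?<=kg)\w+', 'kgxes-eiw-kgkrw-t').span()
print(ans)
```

Because the assertion is zero-width, the text it checks is not consumed and won't appear in the result.
The match spans [2:5] → 'xes'.

(2, 5)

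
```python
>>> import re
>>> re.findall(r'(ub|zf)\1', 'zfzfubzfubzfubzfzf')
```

A backreference is literal: `\1` must see the identical characters the first group matched.
Matches: at [0:4] match 'zfzf', group 1 = 'zf'; at [14:18] match 'zfzf', group 1 = 'zf'.
One capturing group, so `findall` returns just the captured substring from each match — 2 in all.

['zf', 'zf']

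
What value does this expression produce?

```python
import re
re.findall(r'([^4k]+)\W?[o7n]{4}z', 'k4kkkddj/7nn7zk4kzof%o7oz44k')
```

['ddj/']

This matches one or more of any character except [4k] (captured); then optionally a non-word character, then exactly 4 of one of [o7n], then a literal 'z'.
`findall` collects group 1 from the one match (1 total).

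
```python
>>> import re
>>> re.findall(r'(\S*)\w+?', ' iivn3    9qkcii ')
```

This matches zero or more of a non-whitespace character (captured); then one or more of a word character (lazy).
With a single group, `findall` returns only what that group captured — 2 items.

['iivn', '9qkci']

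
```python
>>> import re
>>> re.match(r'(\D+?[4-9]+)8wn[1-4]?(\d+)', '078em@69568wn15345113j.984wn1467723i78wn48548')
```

None

`match` is anchored at position 0; if the pattern doesn't fit there, it returns None.
Here the string doesn't start with a match, so the call returns None.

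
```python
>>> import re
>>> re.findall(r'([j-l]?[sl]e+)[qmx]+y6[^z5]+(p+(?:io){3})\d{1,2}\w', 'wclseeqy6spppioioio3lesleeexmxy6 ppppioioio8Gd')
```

Pattern: optionally a character in [j-l], then one of [sl], then one or more of the literal 'e' (captured); then one or more of one of [qmx], then the literal 'y6'; then one or more of any character except [z5]; then one or more of a literal 'p', then the literal 'io' repeated 3 times (captured); then 1 to 2 of a digit, then a word character.
Matches: at [2:45] match 'lseeqy6spppioioio3lesleeexmxy6 ppppioioio8G', groups = ('lsee', 'pioioio').
`findall` packs the 2 group values into a tuple for every match.

[('lsee', 'pioioio')]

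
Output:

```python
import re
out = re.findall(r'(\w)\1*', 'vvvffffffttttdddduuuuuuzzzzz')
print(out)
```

['v', 'f', 't', 'd', 'u', 'z']

A backreference is literal: `\1` must see the identical characters the first group matched.
Walking the string: at [0:3] match 'vvv', group 1 = 'v'; at [3:9] match 'ffffff', group 1 = 'f'; at [9:13] match 'tttt', group 1 = 't'; at [13:17] match 'dddd', group 1 = 'd'; at [17:23] match 'uuuuuu', group 1 = 'u'; ….
With a single group, `findall` returns only what that group captured — 6 items.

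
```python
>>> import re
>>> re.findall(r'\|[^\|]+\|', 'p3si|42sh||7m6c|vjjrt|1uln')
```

['|42sh|', '|7m6c|']

Matches: at [4:10] → '|42sh|'; at [10:16] → '|7m6c|'.
With no groups in the pattern, `findall` gives back each whole match — 2 here.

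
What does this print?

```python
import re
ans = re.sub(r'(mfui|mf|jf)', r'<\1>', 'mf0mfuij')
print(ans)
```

<mf>0<mfui>j

Alternation isn't longest-match — the leftmost alternative that fits at this position is chosen.
Matches: at [0:2] → 'mf'; at [3:7] → 'mfui'.
Each match is replaced using the text its own group 1 captured.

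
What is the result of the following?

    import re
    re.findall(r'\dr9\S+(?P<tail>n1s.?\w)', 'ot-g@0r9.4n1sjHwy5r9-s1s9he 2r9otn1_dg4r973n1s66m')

['n1sjH', 'n1s66']

Pattern: a digit, then the literal 'r9', then one or more of a non-whitespace character; then the literal 'n1s', then optionally any character, then a word character (captured as 'tail').
`findall` collects group 1 from each match (2 total).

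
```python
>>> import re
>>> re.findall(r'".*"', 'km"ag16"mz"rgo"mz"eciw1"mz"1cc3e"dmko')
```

['"ag16"mz"rgo"mz"eciw1"mz"1cc3e"']

`findall` yields the raw match text (1 of them) because the pattern has no groups.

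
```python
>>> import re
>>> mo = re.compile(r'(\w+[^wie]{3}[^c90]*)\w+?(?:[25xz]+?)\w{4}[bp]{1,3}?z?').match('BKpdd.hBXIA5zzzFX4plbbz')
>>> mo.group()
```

'BKpdd.hBXIA5zzzFX4p'

Pattern: one or more of a word character, then exactly 3 of any character except [wie], then zero or more of any character except [c90] (captured); then one or more of a word character (lazy); then one or more of one of [25xz] (lazy) (non-capturing group); then exactly 4 of a word character; then 1 to 3 of one of [bp] (lazy), then optionally a literal 'z'.
With `match`, the pattern is implicitly anchored at the beginning.
The match spans [0:19] → 'BKpdd.hBXIA5zzzFX4p'.
Captured: group 1 = 'BKpdd.hBXIA5'.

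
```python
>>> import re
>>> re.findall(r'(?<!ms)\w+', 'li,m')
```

['li', 'm']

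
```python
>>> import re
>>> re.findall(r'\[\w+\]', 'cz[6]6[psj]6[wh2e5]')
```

['[6]', '[psj]', '[wh2e5]']

`findall` yields the raw match text (3 of them) because the pattern has no groups.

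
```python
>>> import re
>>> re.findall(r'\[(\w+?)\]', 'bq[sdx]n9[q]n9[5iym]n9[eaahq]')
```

['sdx', 'q', '5iym', 'eaahq']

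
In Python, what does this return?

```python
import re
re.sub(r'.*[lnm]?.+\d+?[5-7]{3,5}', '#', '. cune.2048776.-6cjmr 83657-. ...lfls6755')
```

'#'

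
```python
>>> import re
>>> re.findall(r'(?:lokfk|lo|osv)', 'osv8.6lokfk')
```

['osv', 'lokfk']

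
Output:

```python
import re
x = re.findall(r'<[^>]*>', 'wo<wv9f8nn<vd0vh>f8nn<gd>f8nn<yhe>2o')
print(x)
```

['<wv9f8nn<vd0vh>', '<gd>', '<yhe>']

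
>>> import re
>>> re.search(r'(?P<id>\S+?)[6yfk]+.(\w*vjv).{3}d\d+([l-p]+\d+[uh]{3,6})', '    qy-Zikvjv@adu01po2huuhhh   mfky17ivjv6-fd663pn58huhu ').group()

Pattern: one or more of a non-whitespace character (lazy) (captured as 'id'); then one or more of one of [6yfk], then any character; then zero or more of a word character, then the literal 'vjv' (captured); then exactly 3 of any character, then the literal 'd', then one or more of a digit; then one or more of a character in [l-p], then one or more of a digit, then 3 to 6 of one of [uh] (captured).
`re.search` scans for the first position where the pattern succeeds.
The match spans [31:56] → 'mfky17ivjv6-fd663pn58huhu'.
Captured: group 1 = 'm', group 2 = '7ivjv', group 3 = 'pn58huhu'.

'mfky17ivjv6-fd663pn58huhu'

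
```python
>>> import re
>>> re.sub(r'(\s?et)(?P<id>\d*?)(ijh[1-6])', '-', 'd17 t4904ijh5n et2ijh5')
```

This matches optionally whitespace, then the literal 'et' (captured); then zero or more of a digit (lazy) (captured as 'id'); then the literal 'ijh', then a character in [1-6] (captured).
Matches: at [14:22] → ' et2ijh5'.
Each match is replaced by '-'.

'd17 t4904ijh5n-'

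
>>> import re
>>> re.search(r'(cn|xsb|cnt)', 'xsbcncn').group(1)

'xsb'

Unlike `match`, `search` isn't anchored — it looks for the pattern anywhere in the string.
The match spans [0:3] → 'xsb'.
Captured: group 1 = 'xsb'.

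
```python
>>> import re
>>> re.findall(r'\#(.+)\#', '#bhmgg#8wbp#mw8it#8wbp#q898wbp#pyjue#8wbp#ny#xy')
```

['bhmgg#8wbp#mw8it#8wbp#q898wbp#pyjue#8wbp#ny']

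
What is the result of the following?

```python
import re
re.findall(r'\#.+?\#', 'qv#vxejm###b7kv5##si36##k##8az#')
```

Lazy quantifiers expand one character at a time until the remainder of the pattern can match.
Scanning left to right: at [2:9] → '#vxejm#'; at [9:17] → '##b7kv5#'; at [17:23] → '#si36#'; at [23:26] → '#k#'; at [26:31] → '#8az#'.
Since nothing is captured, `findall` lists the 5 matched substrings directly.

['#vxejm#', '##b7kv5#', '#si36#', '#k#', '#8az#']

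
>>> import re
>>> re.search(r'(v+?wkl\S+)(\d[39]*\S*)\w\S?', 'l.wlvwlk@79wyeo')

None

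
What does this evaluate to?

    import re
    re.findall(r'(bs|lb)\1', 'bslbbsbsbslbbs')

A backreference is literal: `\1` must see the identical characters the first group matched.
Walking the string: at [4:8] match 'bsbs', group 1 = 'bs'.
Because there's exactly one group, `findall` drops the full match and keeps group 1 from the one hit.

['bs']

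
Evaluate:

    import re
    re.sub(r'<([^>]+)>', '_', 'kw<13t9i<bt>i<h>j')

'kw_i_j'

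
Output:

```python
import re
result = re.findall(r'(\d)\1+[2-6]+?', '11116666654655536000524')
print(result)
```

['1', '6', '5', '0']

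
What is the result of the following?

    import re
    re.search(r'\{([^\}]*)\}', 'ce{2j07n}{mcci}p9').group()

'{2j07n}'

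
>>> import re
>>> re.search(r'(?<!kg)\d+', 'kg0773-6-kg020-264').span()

(3, 6)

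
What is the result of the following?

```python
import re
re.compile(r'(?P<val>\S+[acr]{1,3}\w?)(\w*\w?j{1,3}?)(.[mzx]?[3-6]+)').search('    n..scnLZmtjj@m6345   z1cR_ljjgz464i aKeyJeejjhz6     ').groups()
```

The pattern matches one or more of a non-whitespace character, then 1 to 3 of one of [acr], then optionally a word character (captured as 'val'); then zero or more of a word character, then optionally a word character, then 1 to 3 of the literal 'j' (lazy) (captured); then any character, then optionally one of [mzx], then one or more of a character in [3-6] (captured).
Unlike `match`, `search` isn't anchored — it looks for the pattern anywhere in the string.
The match spans [4:22] → 'n..scnLZmtjj@m6345'.
Captured: group 1 = 'n..scn', group 2 = 'LZmtjj', group 3 = '@m6345'.

('n..scn', 'LZmtjj', '@m6345')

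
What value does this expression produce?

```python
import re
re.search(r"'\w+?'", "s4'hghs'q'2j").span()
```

(2, 8)

`re.search` scans for the first position where the pattern succeeds.
The match spans [2:8] → "'hghs'".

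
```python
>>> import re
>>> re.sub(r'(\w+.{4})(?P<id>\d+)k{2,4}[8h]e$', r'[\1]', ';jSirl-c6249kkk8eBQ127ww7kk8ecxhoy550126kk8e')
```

Pattern: one or more of a word character, then exactly 4 of any character (captured); then one or more of a digit (captured as 'id'); then 2 to 4 of a literal 'k', then one of [8h], then the literal 'e'; then anchored at the end.
Matches: at [7:44] → 'c6249kkk8eBQ127ww7kk8ecxhoy550126kk8e'.
The replacement refers to a captured group, so each match is rewritten using its own captured text.

';jSirl-[c6249kkk8eBQ127ww7kk8ecxhoy55012]'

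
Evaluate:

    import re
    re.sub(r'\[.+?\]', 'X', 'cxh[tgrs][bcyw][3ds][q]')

'cxhXXXX'

The `?` after the quantifier makes it lazy — it takes as little as possible before letting the rest of the pattern try.
`sub` substitutes 'X' at each match site.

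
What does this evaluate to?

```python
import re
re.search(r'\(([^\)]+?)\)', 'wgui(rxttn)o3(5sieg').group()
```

'(rxttn)'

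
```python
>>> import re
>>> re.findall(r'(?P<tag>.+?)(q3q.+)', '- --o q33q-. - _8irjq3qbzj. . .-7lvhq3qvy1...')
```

[('- --o q33q-. - _8irj', 'q3qbzj. . .-7lvhq3qvy1...')]

Because the quantifier is non-greedy, it stops expanding at the earliest point where the rest of the pattern can succeed.
With 2 capturing groups, `findall` returns a 2-tuple per match.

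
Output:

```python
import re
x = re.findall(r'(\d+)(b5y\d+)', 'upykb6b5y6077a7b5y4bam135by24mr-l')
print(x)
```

This matches one or more of a digit (captured); then the literal 'b5y', then one or more of a digit (captured).
2 groups means each result is a tuple of 2 captured strings — 2 here.

[('6', 'b5y6077'), ('7', 'b5y4')]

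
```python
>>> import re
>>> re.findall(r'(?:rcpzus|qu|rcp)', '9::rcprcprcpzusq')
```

['rcp', 'rcp', 'rcpzus']

Alternation isn't longest-match — the leftmost alternative that fits at this position is chosen.
Walking the string: at [3:6] → 'rcp'; at [6:9] → 'rcp'; at [9:15] → 'rcpzus'.
Since nothing is captured, `findall` lists the 3 matched substrings directly.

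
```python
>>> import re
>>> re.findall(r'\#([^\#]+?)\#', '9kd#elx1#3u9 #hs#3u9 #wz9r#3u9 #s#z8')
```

['elx1', 'hs', 'wz9r', 's']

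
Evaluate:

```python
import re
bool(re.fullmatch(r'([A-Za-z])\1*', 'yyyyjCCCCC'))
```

False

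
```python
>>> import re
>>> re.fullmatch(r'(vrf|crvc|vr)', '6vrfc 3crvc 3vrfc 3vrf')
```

`fullmatch` succeeds only if the pattern covers the string from start to end.
Here there's no way to consume every character, so the call returns None.

None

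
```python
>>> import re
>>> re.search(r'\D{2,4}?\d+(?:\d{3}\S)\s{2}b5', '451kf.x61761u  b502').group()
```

This matches 2 to 4 of a non-digit (lazy), then one or more of a digit; then exactly 3 of a digit, then a non-whitespace character (non-capturing group); then exactly 2 of whitespace, then the literal 'b5'.
Unlike `match`, `search` isn't anchored — it looks for the pattern anywhere in the string.
The match spans [3:17] → 'kf.x61761u  b5'.

'kf.x61761u  b5'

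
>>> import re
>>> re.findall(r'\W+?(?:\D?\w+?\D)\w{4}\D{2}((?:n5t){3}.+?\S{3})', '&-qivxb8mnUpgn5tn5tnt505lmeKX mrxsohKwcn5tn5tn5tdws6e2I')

['n5tn5tn5tdws6']

The `?` after the quantifier makes it lazy — it takes as little as possible before letting the rest of the pattern try.
`findall` collects group 1 from the one match (1 total).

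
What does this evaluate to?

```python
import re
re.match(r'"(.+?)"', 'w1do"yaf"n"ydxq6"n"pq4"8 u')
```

None

`re.match` only tries the pattern at the start of the string.
Here the string doesn't start with a match, so the call returns None.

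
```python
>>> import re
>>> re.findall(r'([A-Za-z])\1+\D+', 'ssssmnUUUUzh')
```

['s']

The backreference `\1` re-matches whatever the first group consumed, character for character.
Matches: at [0:12] match 'ssssmnUUUUzh', group 1 = 's'.
With a single group, `findall` returns only what that group captured — 1 item.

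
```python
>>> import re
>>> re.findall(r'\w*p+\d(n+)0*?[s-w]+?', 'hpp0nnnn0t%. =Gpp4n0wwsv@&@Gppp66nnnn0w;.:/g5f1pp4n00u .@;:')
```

['nnnn', 'n', 'n']

One capturing group, so `findall` returns just the captured substring from each match — 3 in all.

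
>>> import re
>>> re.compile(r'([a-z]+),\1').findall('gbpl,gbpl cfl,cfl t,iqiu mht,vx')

['gbpl', 'cfl']

After group 1 captures some text, `\1` only succeeds where that same text appears again.
Scanning left to right: at [0:9] match 'gbpl,gbpl', group 1 = 'gbpl'; at [10:17] match 'cfl,cfl', group 1 = 'cfl'.
`findall` collects group 1 from each match (2 total).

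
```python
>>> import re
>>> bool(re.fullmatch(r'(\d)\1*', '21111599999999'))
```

False

`fullmatch` succeeds only if the pattern covers the string from start to end.
Here the pattern can't cover the whole string, so the call returns None, and `bool(None)` is False.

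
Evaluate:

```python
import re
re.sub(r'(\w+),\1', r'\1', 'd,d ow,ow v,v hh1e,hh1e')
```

'd ow v hh1e'

`\1` is not a pattern — it's the concrete string captured by group 1, re-applied verbatim.
Matches: at [0:3] → 'd,d'; at [4:9] → 'ow,ow'; at [10:13] → 'v,v'; at [14:23] → 'hh1e,hh1e'.
Each match is replaced using the text its own group 1 captured.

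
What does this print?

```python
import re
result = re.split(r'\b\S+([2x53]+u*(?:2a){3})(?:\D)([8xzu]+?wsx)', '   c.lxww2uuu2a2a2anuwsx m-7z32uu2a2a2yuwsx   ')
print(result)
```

['   ', '2uuu2a2a2a', 'uwsx', ' m-7z32uu2a2a2yuwsx   ']

Because the pattern has a capturing group, `split` also inserts each captured text between the pieces.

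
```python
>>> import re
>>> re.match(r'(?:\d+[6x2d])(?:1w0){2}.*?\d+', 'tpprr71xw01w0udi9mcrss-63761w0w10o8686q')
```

None

Pattern: one or more of a digit, then one of [6x2d] (non-capturing group); then the literal '1w0' repeated 2 times, then zero or more of any character (lazy), then one or more of a digit.
`match` is anchored at position 0; if the pattern doesn't fit there, it returns None.
Here the string doesn't start with a match, so the call returns None.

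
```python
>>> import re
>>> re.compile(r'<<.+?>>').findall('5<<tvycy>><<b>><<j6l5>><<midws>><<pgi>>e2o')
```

['<<tvycy>>', '<<b>>', '<<j6l5>>', '<<midws>>', '<<pgi>>']

The `?` after the quantifier makes it lazy — it takes as little as possible before letting the rest of the pattern try.
Matches: at [1:10] → '<<tvycy>>'; at [10:15] → '<<b>>'; at [15:23] → '<<j6l5>>'; at [23:32] → '<<midws>>'; at [32:39] → '<<pgi>>'.
With no groups in the pattern, `findall` gives back each whole match — 5 here.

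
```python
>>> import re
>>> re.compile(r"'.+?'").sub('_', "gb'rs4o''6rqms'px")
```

With the lazy modifier that quantifier settles for the fewest repetitions that let the rest of the pattern succeed (the atoms after it are unaffected and can still be greedy).
Matches: at [2:8] → "'rs4o'"; at [8:15] → "'6rqms'".
`sub` substitutes '_' at each match site.

'gb__px'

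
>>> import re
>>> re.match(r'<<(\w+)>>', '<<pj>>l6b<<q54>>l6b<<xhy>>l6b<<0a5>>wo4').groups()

('pj',)

The match spans [0:6] → '<<pj>>'.
Captured: group 1 = 'pj'.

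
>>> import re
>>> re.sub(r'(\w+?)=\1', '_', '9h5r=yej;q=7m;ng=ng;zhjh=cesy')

'9h5r=yej;q=7m;_;zhjh=cesy'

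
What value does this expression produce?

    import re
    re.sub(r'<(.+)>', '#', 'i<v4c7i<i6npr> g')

Matches: at [1:14] → '<v4c7i<i6npr>'.
`sub` substitutes '#' at each match site.

'i# g'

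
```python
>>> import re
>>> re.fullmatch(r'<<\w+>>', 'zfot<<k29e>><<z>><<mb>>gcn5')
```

None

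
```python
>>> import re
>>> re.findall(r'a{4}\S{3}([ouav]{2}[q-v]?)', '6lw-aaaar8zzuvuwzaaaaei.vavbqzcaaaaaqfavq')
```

['vav', 'avq']

The pattern matches exactly 4 of the literal 'a', then exactly 3 of a non-whitespace character; then exactly 2 of one of [ouav], then optionally a character in [q-v] (captured).
Walking the string: at [17:27] match 'aaaaei.vav', group 1 = 'vav'; at [31:41] match 'aaaaaqfavq', group 1 = 'avq'.
With a single group, `findall` returns only what that group captured — 2 items.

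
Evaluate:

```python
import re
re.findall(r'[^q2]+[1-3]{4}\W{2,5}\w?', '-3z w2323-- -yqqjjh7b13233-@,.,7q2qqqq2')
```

This matches one or more of any character except [q2]; then exactly 4 of a character in [1-3], then 2 to 5 of a non-word character; then optionally a word character.
Scanning left to right: at [0:14] → '-3z w2323-- -y'; at [16:32] → 'jjh7b13233-@,.,7'.
With no groups in the pattern, `findall` gives back each whole match — 2 here.

['-3z w2323-- -y', 'jjh7b13233-@,.,7']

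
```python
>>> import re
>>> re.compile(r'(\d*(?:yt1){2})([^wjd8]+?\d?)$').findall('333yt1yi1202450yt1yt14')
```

[('1202450yt1yt1', '4')]

Pattern: zero or more of a digit, then the literal 'yt1' repeated 2 times (captured); then one or more of any character except [wjd8] (lazy), then optionally a digit (captured); then anchored at the end.
With 2 capturing groups, `findall` returns a 2-tuple per match.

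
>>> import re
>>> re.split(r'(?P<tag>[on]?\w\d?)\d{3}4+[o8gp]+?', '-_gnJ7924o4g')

['-_g', 'nJ', '4g']

This matches optionally one of [on], then a word character, then optionally a digit (captured as 'tag'); then exactly 3 of a digit, then one or more of the literal '4', then one or more of one of [o8gp] (lazy).
`re.split` interleaves the captured-group text with the surrounding fragments.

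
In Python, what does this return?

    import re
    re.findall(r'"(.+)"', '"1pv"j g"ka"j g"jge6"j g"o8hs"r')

['1pv"j g"ka"j g"jge6"j g"o8hs']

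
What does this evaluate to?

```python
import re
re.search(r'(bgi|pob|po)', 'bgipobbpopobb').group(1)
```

`re.search` scans for the first position where the pattern succeeds.
The match spans [0:3] → 'bgi'.
Captured: group 1 = 'bgi'.

'bgi'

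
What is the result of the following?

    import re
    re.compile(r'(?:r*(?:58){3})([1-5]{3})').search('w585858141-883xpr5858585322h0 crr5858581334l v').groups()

Pattern: zero or more of a literal 'r', then the literal '58' repeated 3 times (non-capturing group); then exactly 3 of a character in [1-5] (captured).
`search` walks the string left to right and returns the first match it finds.
The match spans [1:10] → '585858141'.
Captured: group 1 = '141'.

('141',)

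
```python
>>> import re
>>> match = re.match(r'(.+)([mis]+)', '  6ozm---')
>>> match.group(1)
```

'  6oz'

The match spans [0:6] → '  6ozm'.
Captured: group 1 = '  6oz', group 2 = 'm'.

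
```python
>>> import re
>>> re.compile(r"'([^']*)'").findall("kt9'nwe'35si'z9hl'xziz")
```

One capturing group, so `findall` returns just the captured substring from each match — 2 in all.

['nwe', 'z9hl']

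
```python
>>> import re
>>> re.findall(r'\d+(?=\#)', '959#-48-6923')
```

['959']

Lookahead/lookbehind check context without consuming it, so the matched span excludes the asserted characters.
`findall` yields the raw match text (1 of them) because the pattern has no groups.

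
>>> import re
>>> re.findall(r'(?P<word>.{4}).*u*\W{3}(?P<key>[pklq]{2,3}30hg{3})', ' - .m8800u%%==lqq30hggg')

Multiple groups make `findall` return tuples — one 2-tuple for the one match.

[(' - .', 'lqq30hggg')]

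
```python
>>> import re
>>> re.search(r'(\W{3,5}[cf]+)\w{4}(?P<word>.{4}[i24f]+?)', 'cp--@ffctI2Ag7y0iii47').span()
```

(2, 17)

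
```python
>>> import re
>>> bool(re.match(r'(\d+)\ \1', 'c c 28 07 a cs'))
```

False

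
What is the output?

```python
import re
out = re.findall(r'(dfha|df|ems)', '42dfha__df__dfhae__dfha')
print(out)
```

Alternation tries branches left to right and keeps the first one that lets the overall match succeed at that position.
Walking the string: at [2:6] match 'dfha', group 1 = 'dfha'; at [8:10] match 'df', group 1 = 'df'; at [12:16] match 'dfha', group 1 = 'dfha'; at [19:23] match 'dfha', group 1 = 'dfha'.
Because there's exactly one group, `findall` drops the full match and keeps group 1 from each hit.

['dfha', 'df', 'dfha', 'dfha']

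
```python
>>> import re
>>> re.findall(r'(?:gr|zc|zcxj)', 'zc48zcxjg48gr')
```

Branches in `(...|...)` are attempted left-to-right; the first branch that allows the whole pattern to succeed is taken.
Since nothing is captured, `findall` lists the 3 matched substrings directly.

['zc', 'zc', 'gr']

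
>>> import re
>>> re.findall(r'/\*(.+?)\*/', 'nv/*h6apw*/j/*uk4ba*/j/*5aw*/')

['h6apw', 'uk4ba', '5aw']

A non-greedy quantifier consumes as few characters as it can — just enough that the remainder of the pattern still matches from where it stops; whatever follows it matches normally.
Scanning left to right: at [2:11] match '/*h6apw*/', group 1 = 'h6apw'; at [12:21] match '/*uk4ba*/', group 1 = 'uk4ba'; at [22:29] match '/*5aw*/', group 1 = '5aw'.
One capturing group, so `findall` returns just the captured substring from each match — 3 in all.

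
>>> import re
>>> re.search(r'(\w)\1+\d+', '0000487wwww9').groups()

('0',)

After group 1 captures some text, `\1` only succeeds where that same text appears again.
`search` walks the string left to right and returns the first match it finds.
The match spans [0:7] → '0000487'.
Captured: group 1 = '0'.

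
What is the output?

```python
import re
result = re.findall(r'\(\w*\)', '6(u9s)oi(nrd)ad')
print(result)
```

Walking the string: at [1:6] → '(u9s)'; at [8:13] → '(nrd)'.
`findall` yields the raw match text (2 of them) because the pattern has no groups.

['(u9s)', '(nrd)']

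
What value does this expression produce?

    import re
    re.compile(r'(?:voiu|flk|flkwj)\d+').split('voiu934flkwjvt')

Matches to split on: at [0:7] → 'voiu934'.
Splitting on the pattern gives 2 pieces.

['', 'flkwjvt']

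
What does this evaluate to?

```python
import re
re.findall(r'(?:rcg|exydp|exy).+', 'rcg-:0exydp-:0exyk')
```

Scanning left to right: at [0:18] → 'rcg-:0exydp-:0exyk'.
Since nothing is captured, `findall` lists the 1 matched substring directly.

['rcg-:0exydp-:0exyk']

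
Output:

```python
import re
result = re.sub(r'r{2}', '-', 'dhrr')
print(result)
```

dh-

Pattern: exactly 2 of a literal 'r'.
Matches: at [2:4] → 'rr'.
`sub` substitutes '-' at each match site.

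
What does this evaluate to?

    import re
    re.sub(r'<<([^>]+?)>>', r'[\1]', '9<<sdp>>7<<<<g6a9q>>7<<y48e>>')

'9[sdp]7[<<g6a9q]7[y48e]'

`\1` in the replacement pulls in group 1's text for each match.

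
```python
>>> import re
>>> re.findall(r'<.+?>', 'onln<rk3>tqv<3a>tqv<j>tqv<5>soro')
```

`findall` yields the raw match text (4 of them) because the pattern has no groups.

['<rk3>', '<3a>', '<j>', '<5>']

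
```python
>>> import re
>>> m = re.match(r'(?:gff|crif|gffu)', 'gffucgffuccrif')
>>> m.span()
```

(0, 3)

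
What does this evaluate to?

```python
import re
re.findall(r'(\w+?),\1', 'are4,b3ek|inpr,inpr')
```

['inpr']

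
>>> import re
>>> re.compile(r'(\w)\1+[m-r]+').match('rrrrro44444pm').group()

The backreference `\1` re-matches whatever the first group consumed, character for character.
`match` is anchored at position 0; if the pattern doesn't fit there, it returns None.
The match spans [0:6] → 'rrrrro'.
Captured: group 1 = 'r'.

'rrrrro'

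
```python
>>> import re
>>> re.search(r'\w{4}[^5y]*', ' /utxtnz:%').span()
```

(2, 10)

The pattern matches exactly 4 of a word character; then zero or more of any character except [5y].
Unlike `match`, `search` isn't anchored — it looks for the pattern anywhere in the string.
The match spans [2:10] → 'utxtnz:%'.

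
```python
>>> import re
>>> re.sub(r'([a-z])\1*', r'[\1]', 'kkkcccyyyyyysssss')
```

The backreference `\1` re-matches whatever the first group consumed, character for character.
The replacement refers to a captured group, so each match is rewritten using its own captured text.

'[k][c][y][s]'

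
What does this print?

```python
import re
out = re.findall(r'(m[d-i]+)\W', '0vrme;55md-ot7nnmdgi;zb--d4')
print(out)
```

The pattern matches the literal 'm', then one or more of a character in [d-i] (captured); then a non-word character.
Matches: at [3:6] match 'me;', group 1 = 'me'; at [8:11] match 'md-', group 1 = 'md'; at [16:21] match 'mdgi;', group 1 = 'mdgi'.
One capturing group, so `findall` returns just the captured substring from each match — 3 in all.

['me', 'md', 'mdgi']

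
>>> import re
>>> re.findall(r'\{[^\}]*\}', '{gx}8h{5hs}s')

['{gx}', '{5hs}']

With no groups in the pattern, `findall` gives back each whole match — 2 here.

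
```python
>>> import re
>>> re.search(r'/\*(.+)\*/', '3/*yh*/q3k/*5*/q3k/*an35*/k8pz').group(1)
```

`re.search` scans for the first position where the pattern succeeds.
The match spans [1:26] → '/*yh*/q3k/*5*/q3k/*an35*/'.
Captured: group 1 = 'yh*/q3k/*5*/q3k/*an35'.

'yh*/q3k/*5*/q3k/*an35'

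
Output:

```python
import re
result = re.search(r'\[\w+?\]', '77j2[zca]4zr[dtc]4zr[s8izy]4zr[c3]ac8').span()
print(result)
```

(4, 9)

`re.search` scans for the first position where the pattern succeeds.
The match spans [4:9] → '[zca]'.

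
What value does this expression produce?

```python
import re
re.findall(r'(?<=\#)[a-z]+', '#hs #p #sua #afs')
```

The positive lookaround only admits positions where the adjacent text matches; those characters stay outside the span.
Matches: at [1:3] → 'hs'; at [5:6] → 'p'; at [8:11] → 'sua'; at [13:16] → 'afs'.
No capturing groups, so `findall` returns the 4 full match strings.

['hs', 'p', 'sua', 'afs']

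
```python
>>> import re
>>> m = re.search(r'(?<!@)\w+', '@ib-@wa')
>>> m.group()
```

'b'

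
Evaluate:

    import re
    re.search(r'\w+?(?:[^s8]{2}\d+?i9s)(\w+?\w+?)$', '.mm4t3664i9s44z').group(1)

This matches one or more of a word character (lazy); then exactly 2 of any character except [s8], then one or more of a digit (lazy), then the literal 'i9s' (non-capturing group); then one or more of a word character (lazy), then one or more of a word character (lazy) (captured); then anchored at the end.
`re.search` scans for the first position where the pattern succeeds.
The match spans [1:15] → 'mm4t3664i9s44z'.
Captured: group 1 = '44z'.

'44z'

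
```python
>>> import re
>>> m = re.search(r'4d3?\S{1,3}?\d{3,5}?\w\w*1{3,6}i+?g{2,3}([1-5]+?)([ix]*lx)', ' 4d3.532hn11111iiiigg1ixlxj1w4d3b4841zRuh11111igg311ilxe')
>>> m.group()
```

Pattern: the literal '4d', then optionally a literal '3', then 1 to 3 of a non-whitespace character (lazy); then 3 to 5 of a digit (lazy), then a word character, then zero or more of a word character; then 3 to 6 of the literal '1', then one or more of the literal 'i' (lazy), then 2 to 3 of the literal 'g'; then one or more of a character in [1-5] (lazy) (captured); then zero or more of one of [ix], then the literal 'lx' (captured).
`re.search` scans for the first position where the pattern succeeds.
The match spans [1:55] → '4d3.532hn11111iiiigg1ixlxj1w4d3b4841zRuh11111igg311ilx'.
Captured: group 1 = '311', group 2 = 'ilx'.

'4d3.532hn11111iiiigg1ixlxj1w4d3b4841zRuh11111igg311ilx'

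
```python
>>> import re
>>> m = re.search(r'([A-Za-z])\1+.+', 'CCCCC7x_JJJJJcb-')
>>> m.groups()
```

After group 1 captures some text, `\1` only succeeds where that same text appears again.
`search` walks the string left to right and returns the first match it finds.
The match spans [0:16] → 'CCCCC7x_JJJJJcb-'.
Captured: group 1 = 'C'.

('C',)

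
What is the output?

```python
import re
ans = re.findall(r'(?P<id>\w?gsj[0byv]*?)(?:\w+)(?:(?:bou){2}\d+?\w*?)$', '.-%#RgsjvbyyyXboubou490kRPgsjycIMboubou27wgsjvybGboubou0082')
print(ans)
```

['Rgsj']

The pattern matches optionally a word character, then the literal 'gsj', then zero or more of one of [0byv] (lazy) (captured as 'id'); then one or more of a word character (non-capturing group); then the literal 'bou' repeated 2 times, then one or more of a digit (lazy), then zero or more of a word character (lazy) (non-capturing group); then anchored at the end.
Walking the string: at [4:59] match 'RgsjvbyyyXboubou490kRPgsjycIMboubou27wgsjvybGboubou0082', group 1 = 'Rgsj'.
With a single group, `findall` returns only what that group captured — 1 item.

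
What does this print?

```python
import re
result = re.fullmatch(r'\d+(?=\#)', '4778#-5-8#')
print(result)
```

None

`re.fullmatch` is like wrapping the pattern in `^…$` (in single-line mode).
Here the string isn't matched end-to-end, so the call returns None.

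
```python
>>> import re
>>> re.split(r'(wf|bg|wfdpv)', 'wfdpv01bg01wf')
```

['', 'wf', 'dpv01', 'bg', '01', 'wf', '']

`|` is ordered: at each position the engine commits to the first alternative that works.
The group in the pattern means `split` returns the separators' captures alongside the pieces.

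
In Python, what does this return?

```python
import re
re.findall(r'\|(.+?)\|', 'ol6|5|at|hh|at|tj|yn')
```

A non-greedy quantifier consumes as few characters as it can — just enough that the remainder of the pattern still matches from where it stops; whatever follows it matches normally.
`findall` collects group 1 from each match (3 total).

['5', 'hh', 'tj']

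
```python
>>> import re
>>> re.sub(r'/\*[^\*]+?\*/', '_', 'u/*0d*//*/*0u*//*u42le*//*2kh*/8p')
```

Every occurrence is swapped for '_'.

'u_/*___8p'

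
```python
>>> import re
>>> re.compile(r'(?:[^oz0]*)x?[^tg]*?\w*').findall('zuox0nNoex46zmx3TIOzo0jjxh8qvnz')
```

['zuox0nNoex46zmx3TIOzo0jjxh8qvnz', '']

The pattern matches zero or more of any character except [oz0] (non-capturing group); then optionally a literal 'x', then zero or more of any character except [tg] (lazy), then zero or more of a word character.
Walking the string: at [0:31] → 'zuox0nNoex46zmx3TIOzo0jjxh8qvnz'; at [31:31] → ''.
No capturing groups, so `findall` returns the 2 full match strings.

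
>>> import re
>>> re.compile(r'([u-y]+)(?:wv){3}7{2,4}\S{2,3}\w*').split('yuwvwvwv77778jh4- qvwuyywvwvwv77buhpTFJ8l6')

['', 'yu', '- q', 'vwuyy', '']

Pattern: one or more of a character in [u-y] (captured); then the literal 'wv' repeated 3 times, then 2 to 4 of a literal '7'; then 2 to 3 of a non-whitespace character, then zero or more of a word character.
Matches to split on: at [0:16] → 'yuwvwvwv77778jh4'; at [19:42] → 'vwuyywvwvwv77buhpTFJ8l6'.
With a capturing group present, the delimiter's captured portion is kept in the result list.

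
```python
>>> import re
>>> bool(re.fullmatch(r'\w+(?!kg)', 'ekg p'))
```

False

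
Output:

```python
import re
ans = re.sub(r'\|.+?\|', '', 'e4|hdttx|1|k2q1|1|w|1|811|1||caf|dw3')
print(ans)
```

Matches: at [2:9] → '|hdttx|'; at [10:16] → '|k2q1|'; at [17:20] → '|w|'; at [21:26] → '|811|'; at [27:33] → '||caf|'.
Every occurrence is swapped for ''.

e41111dw3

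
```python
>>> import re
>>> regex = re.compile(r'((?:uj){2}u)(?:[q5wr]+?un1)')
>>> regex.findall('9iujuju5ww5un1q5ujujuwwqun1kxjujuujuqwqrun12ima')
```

['ujuju', 'ujuju']

This matches the literal 'uj' repeated 2 times, then a literal 'u' (captured); then one or more of one of [q5wr] (lazy), then the literal 'un1' (non-capturing group).
Scanning left to right: at [2:14] match 'ujuju5ww5un1', group 1 = 'ujuju'; at [16:27] match 'ujujuwwqun1', group 1 = 'ujuju'.
With a single group, `findall` returns only what that group captured — 2 items.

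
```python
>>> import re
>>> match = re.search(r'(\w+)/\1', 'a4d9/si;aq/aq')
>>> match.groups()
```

The match spans [8:13] → 'aq/aq'.
Captured: group 1 = 'aq'.

('aq',)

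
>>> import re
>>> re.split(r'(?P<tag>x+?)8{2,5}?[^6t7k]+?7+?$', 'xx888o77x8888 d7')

['xx888o77', 'x', '']

With a capturing group present, the delimiter's captured portion is kept in the result list.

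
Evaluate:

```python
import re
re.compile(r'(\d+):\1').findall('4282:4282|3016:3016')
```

['4282', '3016']

`\1` has to match the exact text group 1 already captured.
Scanning left to right: at [0:9] match '4282:4282', group 1 = '4282'; at [10:19] match '3016:3016', group 1 = '3016'.
Because there's exactly one group, `findall` drops the full match and keeps group 1 from each hit.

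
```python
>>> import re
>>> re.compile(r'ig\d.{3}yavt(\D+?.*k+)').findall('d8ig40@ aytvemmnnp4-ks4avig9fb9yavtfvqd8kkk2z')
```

Pattern: the literal 'ig', then a digit, then exactly 3 of any character; then the literal 'yav', then the literal 't'; then one or more of a non-digit (lazy), then zero or more of any character, then one or more of a literal 'k' (captured).
Scanning left to right: at [25:43] match 'ig9fb9yavtfvqd8kkk', group 1 = 'fvqd8kkk'.
`findall` collects group 1 from the one match (1 total).

['fvqd8kkk']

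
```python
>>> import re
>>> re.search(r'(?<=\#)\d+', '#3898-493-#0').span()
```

The lookaround is zero-width — it requires the adjacent text to match without consuming it, so the asserted text isn't part of the match.
The match spans [1:5] → '3898'.

(1, 5)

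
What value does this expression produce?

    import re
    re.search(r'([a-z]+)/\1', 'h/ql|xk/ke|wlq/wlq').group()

`\1` has to match the exact text group 1 already captured.
Unlike `match`, `search` isn't anchored — it looks for the pattern anywhere in the string.
The match spans [6:9] → 'k/k'.
Captured: group 1 = 'k'.

'k/k'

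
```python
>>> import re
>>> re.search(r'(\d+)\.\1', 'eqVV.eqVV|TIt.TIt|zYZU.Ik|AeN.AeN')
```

None

A backreference is literal: `\1` must see the identical characters the first group matched.
`re.search` tries every starting position until one works.
Here the pattern never matches, so the call returns None.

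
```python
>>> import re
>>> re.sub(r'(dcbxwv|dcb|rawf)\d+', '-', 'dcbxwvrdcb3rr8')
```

'dcbxwvr-rr8'

Matches: at [7:11] → 'dcb3'.
Every occurrence is swapped for '-'.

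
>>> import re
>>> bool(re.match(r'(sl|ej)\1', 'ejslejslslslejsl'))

`\1` is not a pattern — it's the concrete string captured by group 1, re-applied verbatim.
`match` is anchored at position 0; if the pattern doesn't fit there, it returns None.
Here the pattern fails at index 0, so the call returns None, and `bool(None)` is False.

False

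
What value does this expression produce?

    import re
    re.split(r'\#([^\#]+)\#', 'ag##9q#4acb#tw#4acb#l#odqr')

['ag#', '9q', '4acb', 'tw', '4acb', 'l', 'odqr']

Matches to split on: at [3:7] → '#9q#'; at [11:15] → '#tw#'; at [19:22] → '#l#'.
Because the pattern has a capturing group, `split` also inserts each captured text between the pieces.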